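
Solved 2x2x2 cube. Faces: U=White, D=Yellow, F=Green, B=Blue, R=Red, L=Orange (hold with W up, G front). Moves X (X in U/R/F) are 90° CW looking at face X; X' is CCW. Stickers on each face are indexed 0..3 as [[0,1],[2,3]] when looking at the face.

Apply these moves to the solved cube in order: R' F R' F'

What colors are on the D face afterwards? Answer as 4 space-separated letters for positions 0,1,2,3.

Answer: Y G Y W

Derivation:
After move 1 (R'): R=RRRR U=WBWB F=GWGW D=YGYG B=YBYB
After move 2 (F): F=GGWW U=WBOO R=WRBR D=RRYG L=OYOG
After move 3 (R'): R=RRWB U=WYOY F=GBWO D=RGYW B=GBRB
After move 4 (F'): F=BOGW U=WYRW R=GRRB D=YGYW L=OYOO
Query: D face = YGYW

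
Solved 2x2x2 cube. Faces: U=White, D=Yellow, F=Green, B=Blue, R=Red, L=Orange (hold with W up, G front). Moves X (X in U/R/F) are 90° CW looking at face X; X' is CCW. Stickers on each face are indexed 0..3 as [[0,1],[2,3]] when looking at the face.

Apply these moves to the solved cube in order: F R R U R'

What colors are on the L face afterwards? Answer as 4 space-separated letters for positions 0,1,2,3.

Answer: G B O Y

Derivation:
After move 1 (F): F=GGGG U=WWOO R=WRWR D=RRYY L=OYOY
After move 2 (R): R=WWRR U=WGOG F=GRGY D=RBYB B=OBWB
After move 3 (R): R=RWRW U=WROY F=GBGB D=RWYO B=GBGB
After move 4 (U): U=OWYR F=RWGB R=GBRW B=OYGB L=GBOY
After move 5 (R'): R=BWGR U=OGYO F=RWGR D=RWYB B=OYWB
Query: L face = GBOY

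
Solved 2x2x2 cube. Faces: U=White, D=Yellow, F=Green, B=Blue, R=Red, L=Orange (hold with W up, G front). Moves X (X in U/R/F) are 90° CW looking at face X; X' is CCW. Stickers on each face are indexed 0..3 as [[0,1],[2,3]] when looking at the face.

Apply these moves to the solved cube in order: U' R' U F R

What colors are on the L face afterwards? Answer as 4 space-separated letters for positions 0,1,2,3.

Answer: O Y O O

Derivation:
After move 1 (U'): U=WWWW F=OOGG R=GGRR B=RRBB L=BBOO
After move 2 (R'): R=GRGR U=WBWR F=OWGW D=YOYG B=YRYB
After move 3 (U): U=WWRB F=GRGW R=YRGR B=BBYB L=OWOO
After move 4 (F): F=GGWR U=WWOW R=RRBR D=GYYG L=OYOO
After move 5 (R): R=BRRR U=WGOR F=GYWG D=GYYB B=WBWB
Query: L face = OYOO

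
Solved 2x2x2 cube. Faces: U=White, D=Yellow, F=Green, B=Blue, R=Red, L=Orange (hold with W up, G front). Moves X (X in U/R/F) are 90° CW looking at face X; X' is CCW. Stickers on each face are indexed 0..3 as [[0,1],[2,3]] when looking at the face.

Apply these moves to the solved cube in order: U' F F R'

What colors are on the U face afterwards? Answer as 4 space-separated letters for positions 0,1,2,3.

Answer: W B Y R

Derivation:
After move 1 (U'): U=WWWW F=OOGG R=GGRR B=RRBB L=BBOO
After move 2 (F): F=GOGO U=WWOB R=WGWR D=RGYY L=BYOY
After move 3 (F): F=GGOO U=WWYY R=OGBR D=WWYY L=BROG
After move 4 (R'): R=GROB U=WBYR F=GWOY D=WGYO B=YRWB
Query: U face = WBYR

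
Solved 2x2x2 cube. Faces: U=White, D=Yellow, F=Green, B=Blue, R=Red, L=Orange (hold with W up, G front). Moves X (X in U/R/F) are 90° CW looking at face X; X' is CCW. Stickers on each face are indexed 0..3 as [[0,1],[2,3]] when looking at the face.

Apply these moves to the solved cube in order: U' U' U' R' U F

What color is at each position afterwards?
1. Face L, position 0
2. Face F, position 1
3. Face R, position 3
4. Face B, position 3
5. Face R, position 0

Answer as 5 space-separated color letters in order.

After move 1 (U'): U=WWWW F=OOGG R=GGRR B=RRBB L=BBOO
After move 2 (U'): U=WWWW F=BBGG R=OORR B=GGBB L=RROO
After move 3 (U'): U=WWWW F=RRGG R=BBRR B=OOBB L=GGOO
After move 4 (R'): R=BRBR U=WBWO F=RWGW D=YRYG B=YOYB
After move 5 (U): U=WWOB F=BRGW R=YOBR B=GGYB L=RWOO
After move 6 (F): F=GBWR U=WWOW R=OOBR D=BYYG L=RYOR
Query 1: L[0] = R
Query 2: F[1] = B
Query 3: R[3] = R
Query 4: B[3] = B
Query 5: R[0] = O

Answer: R B R B O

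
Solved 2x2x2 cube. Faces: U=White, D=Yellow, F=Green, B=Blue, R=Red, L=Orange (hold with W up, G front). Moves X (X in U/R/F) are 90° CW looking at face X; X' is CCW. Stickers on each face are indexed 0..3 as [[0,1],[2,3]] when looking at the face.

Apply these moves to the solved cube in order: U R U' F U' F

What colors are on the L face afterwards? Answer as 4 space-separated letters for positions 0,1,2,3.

After move 1 (U): U=WWWW F=RRGG R=BBRR B=OOBB L=GGOO
After move 2 (R): R=RBRB U=WRWG F=RYGY D=YBYO B=WOWB
After move 3 (U'): U=RGWW F=GGGY R=RYRB B=RBWB L=WOOO
After move 4 (F): F=GGYG U=RGOO R=WYWB D=RRYO L=WYOB
After move 5 (U'): U=GORO F=WYYG R=GGWB B=WYWB L=RBOB
After move 6 (F): F=YWGY U=GOBB R=RGOB D=WGYO L=RROR
Query: L face = RROR

Answer: R R O R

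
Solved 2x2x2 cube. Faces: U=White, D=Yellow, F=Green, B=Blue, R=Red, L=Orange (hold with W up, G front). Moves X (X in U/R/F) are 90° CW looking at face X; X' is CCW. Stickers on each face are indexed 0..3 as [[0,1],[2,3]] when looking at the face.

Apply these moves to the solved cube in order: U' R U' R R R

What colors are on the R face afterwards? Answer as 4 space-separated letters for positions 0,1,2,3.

Answer: Y G O R

Derivation:
After move 1 (U'): U=WWWW F=OOGG R=GGRR B=RRBB L=BBOO
After move 2 (R): R=RGRG U=WOWG F=OYGY D=YBYR B=WRWB
After move 3 (U'): U=OGWW F=BBGY R=OYRG B=RGWB L=WROO
After move 4 (R): R=ROGY U=OBWY F=BBGR D=YWYR B=WGGB
After move 5 (R): R=GRYO U=OBWR F=BWGR D=YGYW B=YGBB
After move 6 (R): R=YGOR U=OWWR F=BGGW D=YBYY B=RGBB
Query: R face = YGOR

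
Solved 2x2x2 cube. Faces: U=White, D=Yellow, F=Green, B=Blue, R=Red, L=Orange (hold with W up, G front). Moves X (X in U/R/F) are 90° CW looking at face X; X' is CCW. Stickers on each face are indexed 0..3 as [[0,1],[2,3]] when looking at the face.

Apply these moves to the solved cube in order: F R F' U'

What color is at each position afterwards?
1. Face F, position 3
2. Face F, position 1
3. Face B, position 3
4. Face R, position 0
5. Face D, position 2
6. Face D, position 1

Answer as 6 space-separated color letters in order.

Answer: G G B R Y Y

Derivation:
After move 1 (F): F=GGGG U=WWOO R=WRWR D=RRYY L=OYOY
After move 2 (R): R=WWRR U=WGOG F=GRGY D=RBYB B=OBWB
After move 3 (F'): F=RYGG U=WGWR R=BWRR D=YYYB L=OGOO
After move 4 (U'): U=GRWW F=OGGG R=RYRR B=BWWB L=OBOO
Query 1: F[3] = G
Query 2: F[1] = G
Query 3: B[3] = B
Query 4: R[0] = R
Query 5: D[2] = Y
Query 6: D[1] = Y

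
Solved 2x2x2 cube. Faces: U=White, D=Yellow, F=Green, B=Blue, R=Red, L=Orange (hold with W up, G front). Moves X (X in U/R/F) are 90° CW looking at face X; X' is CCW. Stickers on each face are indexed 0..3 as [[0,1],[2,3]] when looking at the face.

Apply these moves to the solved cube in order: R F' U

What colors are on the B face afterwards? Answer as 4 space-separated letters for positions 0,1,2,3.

After move 1 (R): R=RRRR U=WGWG F=GYGY D=YBYB B=WBWB
After move 2 (F'): F=YYGG U=WGRR R=BRYR D=OOYB L=OGOW
After move 3 (U): U=RWRG F=BRGG R=WBYR B=OGWB L=YYOW
Query: B face = OGWB

Answer: O G W B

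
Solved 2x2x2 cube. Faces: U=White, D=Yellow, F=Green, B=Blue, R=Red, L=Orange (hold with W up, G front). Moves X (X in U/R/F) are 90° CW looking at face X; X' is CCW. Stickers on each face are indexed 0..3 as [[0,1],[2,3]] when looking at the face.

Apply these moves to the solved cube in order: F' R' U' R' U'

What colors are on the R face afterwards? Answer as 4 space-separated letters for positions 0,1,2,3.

After move 1 (F'): F=GGGG U=WWRR R=YRYR D=OOYY L=OWOW
After move 2 (R'): R=RRYY U=WBRB F=GWGR D=OGYG B=YBOB
After move 3 (U'): U=BBWR F=OWGR R=GWYY B=RROB L=YBOW
After move 4 (R'): R=WYGY U=BOWR F=OBGR D=OWYR B=GRGB
After move 5 (U'): U=ORBW F=YBGR R=OBGY B=WYGB L=GROW
Query: R face = OBGY

Answer: O B G Y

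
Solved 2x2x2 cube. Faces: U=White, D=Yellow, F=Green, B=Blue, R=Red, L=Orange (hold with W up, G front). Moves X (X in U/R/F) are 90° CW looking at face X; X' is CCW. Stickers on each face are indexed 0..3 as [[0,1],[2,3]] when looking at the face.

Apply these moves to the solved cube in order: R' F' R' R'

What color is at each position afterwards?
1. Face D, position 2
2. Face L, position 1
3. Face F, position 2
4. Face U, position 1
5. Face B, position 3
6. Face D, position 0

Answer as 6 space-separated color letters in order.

Answer: Y B G O B O

Derivation:
After move 1 (R'): R=RRRR U=WBWB F=GWGW D=YGYG B=YBYB
After move 2 (F'): F=WWGG U=WBRR R=GRYR D=OOYG L=OBOW
After move 3 (R'): R=RRGY U=WYRY F=WBGR D=OWYG B=GBOB
After move 4 (R'): R=RYRG U=WORG F=WYGY D=OBYR B=GBWB
Query 1: D[2] = Y
Query 2: L[1] = B
Query 3: F[2] = G
Query 4: U[1] = O
Query 5: B[3] = B
Query 6: D[0] = O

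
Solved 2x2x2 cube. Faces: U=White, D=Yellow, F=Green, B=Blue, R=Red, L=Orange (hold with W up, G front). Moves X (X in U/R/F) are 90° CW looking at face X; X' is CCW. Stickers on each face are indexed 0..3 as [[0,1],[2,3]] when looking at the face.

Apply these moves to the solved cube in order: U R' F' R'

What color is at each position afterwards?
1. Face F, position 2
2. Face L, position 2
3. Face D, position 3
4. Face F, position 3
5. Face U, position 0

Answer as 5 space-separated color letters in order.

After move 1 (U): U=WWWW F=RRGG R=BBRR B=OOBB L=GGOO
After move 2 (R'): R=BRBR U=WBWO F=RWGW D=YRYG B=YOYB
After move 3 (F'): F=WWRG U=WBBB R=RRYR D=GOYG L=GOOW
After move 4 (R'): R=RRRY U=WYBY F=WBRB D=GWYG B=GOOB
Query 1: F[2] = R
Query 2: L[2] = O
Query 3: D[3] = G
Query 4: F[3] = B
Query 5: U[0] = W

Answer: R O G B W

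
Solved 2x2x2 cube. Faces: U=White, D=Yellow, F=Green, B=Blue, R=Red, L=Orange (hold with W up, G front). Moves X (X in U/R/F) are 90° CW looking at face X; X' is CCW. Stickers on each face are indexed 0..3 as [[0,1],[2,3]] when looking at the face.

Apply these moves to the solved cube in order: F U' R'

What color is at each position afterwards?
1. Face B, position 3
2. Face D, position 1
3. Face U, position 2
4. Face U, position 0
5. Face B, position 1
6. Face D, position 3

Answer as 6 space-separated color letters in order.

After move 1 (F): F=GGGG U=WWOO R=WRWR D=RRYY L=OYOY
After move 2 (U'): U=WOWO F=OYGG R=GGWR B=WRBB L=BBOY
After move 3 (R'): R=GRGW U=WBWW F=OOGO D=RYYG B=YRRB
Query 1: B[3] = B
Query 2: D[1] = Y
Query 3: U[2] = W
Query 4: U[0] = W
Query 5: B[1] = R
Query 6: D[3] = G

Answer: B Y W W R G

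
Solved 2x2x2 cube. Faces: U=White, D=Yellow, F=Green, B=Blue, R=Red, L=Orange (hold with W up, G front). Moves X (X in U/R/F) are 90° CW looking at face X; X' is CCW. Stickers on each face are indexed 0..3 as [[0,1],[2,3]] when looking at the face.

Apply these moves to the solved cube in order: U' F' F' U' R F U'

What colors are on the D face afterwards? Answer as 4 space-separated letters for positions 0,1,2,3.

After move 1 (U'): U=WWWW F=OOGG R=GGRR B=RRBB L=BBOO
After move 2 (F'): F=OGOG U=WWGR R=YGYR D=BOYY L=BWOW
After move 3 (F'): F=GGOO U=WWYY R=OGBR D=WWYY L=BROG
After move 4 (U'): U=WYWY F=BROO R=GGBR B=OGBB L=RROG
After move 5 (R): R=BGRG U=WRWO F=BWOY D=WBYO B=YGYB
After move 6 (F): F=OBYW U=WRGR R=WGOG D=RBYO L=RWOB
After move 7 (U'): U=RRWG F=RWYW R=OBOG B=WGYB L=YGOB
Query: D face = RBYO

Answer: R B Y O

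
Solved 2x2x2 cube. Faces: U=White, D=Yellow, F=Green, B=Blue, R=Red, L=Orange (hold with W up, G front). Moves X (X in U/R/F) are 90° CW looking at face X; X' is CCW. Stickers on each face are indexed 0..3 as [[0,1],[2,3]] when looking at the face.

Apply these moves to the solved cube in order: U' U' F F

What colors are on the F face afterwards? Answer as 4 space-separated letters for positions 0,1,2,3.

Answer: G G B B

Derivation:
After move 1 (U'): U=WWWW F=OOGG R=GGRR B=RRBB L=BBOO
After move 2 (U'): U=WWWW F=BBGG R=OORR B=GGBB L=RROO
After move 3 (F): F=GBGB U=WWOR R=WOWR D=ROYY L=RYOY
After move 4 (F): F=GGBB U=WWYY R=OORR D=WWYY L=RROO
Query: F face = GGBB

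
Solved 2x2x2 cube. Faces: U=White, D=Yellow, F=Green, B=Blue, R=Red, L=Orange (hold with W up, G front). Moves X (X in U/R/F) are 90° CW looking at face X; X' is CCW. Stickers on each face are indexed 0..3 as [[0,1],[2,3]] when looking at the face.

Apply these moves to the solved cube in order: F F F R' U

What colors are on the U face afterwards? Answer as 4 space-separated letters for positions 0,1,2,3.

Answer: R W B B

Derivation:
After move 1 (F): F=GGGG U=WWOO R=WRWR D=RRYY L=OYOY
After move 2 (F): F=GGGG U=WWYY R=OROR D=WWYY L=OROR
After move 3 (F): F=GGGG U=WWRR R=YRYR D=OOYY L=OWOW
After move 4 (R'): R=RRYY U=WBRB F=GWGR D=OGYG B=YBOB
After move 5 (U): U=RWBB F=RRGR R=YBYY B=OWOB L=GWOW
Query: U face = RWBB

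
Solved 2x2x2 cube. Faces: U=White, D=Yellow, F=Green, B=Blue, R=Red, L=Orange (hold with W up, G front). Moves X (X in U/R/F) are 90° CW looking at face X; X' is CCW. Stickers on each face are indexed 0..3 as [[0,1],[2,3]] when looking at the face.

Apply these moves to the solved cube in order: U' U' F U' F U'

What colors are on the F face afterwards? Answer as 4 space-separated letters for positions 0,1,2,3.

After move 1 (U'): U=WWWW F=OOGG R=GGRR B=RRBB L=BBOO
After move 2 (U'): U=WWWW F=BBGG R=OORR B=GGBB L=RROO
After move 3 (F): F=GBGB U=WWOR R=WOWR D=ROYY L=RYOY
After move 4 (U'): U=WRWO F=RYGB R=GBWR B=WOBB L=GGOY
After move 5 (F): F=GRBY U=WRYG R=WBOR D=WGYY L=GROO
After move 6 (U'): U=RGWY F=GRBY R=GROR B=WBBB L=WOOO
Query: F face = GRBY

Answer: G R B Y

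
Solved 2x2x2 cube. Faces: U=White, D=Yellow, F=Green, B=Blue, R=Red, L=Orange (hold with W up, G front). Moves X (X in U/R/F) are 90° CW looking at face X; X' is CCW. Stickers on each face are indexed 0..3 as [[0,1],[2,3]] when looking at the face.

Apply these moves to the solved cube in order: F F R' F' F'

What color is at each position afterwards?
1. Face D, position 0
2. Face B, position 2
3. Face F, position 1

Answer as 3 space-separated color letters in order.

Answer: B W G

Derivation:
After move 1 (F): F=GGGG U=WWOO R=WRWR D=RRYY L=OYOY
After move 2 (F): F=GGGG U=WWYY R=OROR D=WWYY L=OROR
After move 3 (R'): R=RROO U=WBYB F=GWGY D=WGYG B=YBWB
After move 4 (F'): F=WYGG U=WBRO R=GRWO D=RRYG L=OBOY
After move 5 (F'): F=YGWG U=WBGW R=RRRO D=BYYG L=OOOR
Query 1: D[0] = B
Query 2: B[2] = W
Query 3: F[1] = G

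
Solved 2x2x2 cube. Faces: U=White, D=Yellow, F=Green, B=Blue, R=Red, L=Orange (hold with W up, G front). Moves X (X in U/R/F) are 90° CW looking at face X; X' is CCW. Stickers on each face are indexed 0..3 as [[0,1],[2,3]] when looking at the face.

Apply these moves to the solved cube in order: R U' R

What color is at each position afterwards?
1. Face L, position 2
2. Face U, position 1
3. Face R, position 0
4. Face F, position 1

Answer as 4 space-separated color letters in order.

Answer: O O R B

Derivation:
After move 1 (R): R=RRRR U=WGWG F=GYGY D=YBYB B=WBWB
After move 2 (U'): U=GGWW F=OOGY R=GYRR B=RRWB L=WBOO
After move 3 (R): R=RGRY U=GOWY F=OBGB D=YWYR B=WRGB
Query 1: L[2] = O
Query 2: U[1] = O
Query 3: R[0] = R
Query 4: F[1] = B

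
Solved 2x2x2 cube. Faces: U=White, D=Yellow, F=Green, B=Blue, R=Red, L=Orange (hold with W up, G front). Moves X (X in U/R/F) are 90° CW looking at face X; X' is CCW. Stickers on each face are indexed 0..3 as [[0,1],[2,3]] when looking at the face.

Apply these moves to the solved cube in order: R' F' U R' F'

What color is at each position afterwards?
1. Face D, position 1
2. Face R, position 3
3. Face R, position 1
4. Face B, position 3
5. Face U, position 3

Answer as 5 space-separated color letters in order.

Answer: W Y R B Y

Derivation:
After move 1 (R'): R=RRRR U=WBWB F=GWGW D=YGYG B=YBYB
After move 2 (F'): F=WWGG U=WBRR R=GRYR D=OOYG L=OBOW
After move 3 (U): U=RWRB F=GRGG R=YBYR B=OBYB L=WWOW
After move 4 (R'): R=BRYY U=RYRO F=GWGB D=ORYG B=GBOB
After move 5 (F'): F=WBGG U=RYBY R=RROY D=WWYG L=WOOR
Query 1: D[1] = W
Query 2: R[3] = Y
Query 3: R[1] = R
Query 4: B[3] = B
Query 5: U[3] = Y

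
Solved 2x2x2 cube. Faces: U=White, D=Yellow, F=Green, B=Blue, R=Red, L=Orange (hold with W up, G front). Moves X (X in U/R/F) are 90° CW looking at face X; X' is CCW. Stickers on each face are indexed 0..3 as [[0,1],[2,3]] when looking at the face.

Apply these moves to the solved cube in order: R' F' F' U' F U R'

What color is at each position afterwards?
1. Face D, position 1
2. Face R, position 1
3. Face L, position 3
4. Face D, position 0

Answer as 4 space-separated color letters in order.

After move 1 (R'): R=RRRR U=WBWB F=GWGW D=YGYG B=YBYB
After move 2 (F'): F=WWGG U=WBRR R=GRYR D=OOYG L=OBOW
After move 3 (F'): F=WGWG U=WBGY R=OROR D=BWYG L=OROR
After move 4 (U'): U=BYWG F=ORWG R=WGOR B=ORYB L=YBOR
After move 5 (F): F=WOGR U=BYRB R=WGGR D=OWYG L=YBOW
After move 6 (U): U=RBBY F=WGGR R=ORGR B=YBYB L=WOOW
After move 7 (R'): R=RROG U=RYBY F=WBGY D=OGYR B=GBWB
Query 1: D[1] = G
Query 2: R[1] = R
Query 3: L[3] = W
Query 4: D[0] = O

Answer: G R W O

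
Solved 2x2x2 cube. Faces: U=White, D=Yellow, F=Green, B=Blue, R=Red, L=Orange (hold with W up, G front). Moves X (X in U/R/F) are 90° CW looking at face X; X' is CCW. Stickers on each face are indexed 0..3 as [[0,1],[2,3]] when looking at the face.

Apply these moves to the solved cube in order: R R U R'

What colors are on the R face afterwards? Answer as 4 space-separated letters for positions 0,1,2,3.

Answer: B R G R

Derivation:
After move 1 (R): R=RRRR U=WGWG F=GYGY D=YBYB B=WBWB
After move 2 (R): R=RRRR U=WYWY F=GBGB D=YWYW B=GBGB
After move 3 (U): U=WWYY F=RRGB R=GBRR B=OOGB L=GBOO
After move 4 (R'): R=BRGR U=WGYO F=RWGY D=YRYB B=WOWB
Query: R face = BRGR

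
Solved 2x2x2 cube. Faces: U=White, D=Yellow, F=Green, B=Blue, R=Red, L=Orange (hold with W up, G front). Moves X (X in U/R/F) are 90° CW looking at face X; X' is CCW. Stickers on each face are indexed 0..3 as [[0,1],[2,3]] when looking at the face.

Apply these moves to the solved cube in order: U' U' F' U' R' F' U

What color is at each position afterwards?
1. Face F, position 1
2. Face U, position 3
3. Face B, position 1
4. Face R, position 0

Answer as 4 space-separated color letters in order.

Answer: R B Y Y

Derivation:
After move 1 (U'): U=WWWW F=OOGG R=GGRR B=RRBB L=BBOO
After move 2 (U'): U=WWWW F=BBGG R=OORR B=GGBB L=RROO
After move 3 (F'): F=BGBG U=WWOR R=YOYR D=ROYY L=RWOW
After move 4 (U'): U=WRWO F=RWBG R=BGYR B=YOBB L=GGOW
After move 5 (R'): R=GRBY U=WBWY F=RRBO D=RWYG B=YOOB
After move 6 (F'): F=RORB U=WBGB R=WRRY D=GWYG L=GYOW
After move 7 (U): U=GWBB F=WRRB R=YORY B=GYOB L=ROOW
Query 1: F[1] = R
Query 2: U[3] = B
Query 3: B[1] = Y
Query 4: R[0] = Y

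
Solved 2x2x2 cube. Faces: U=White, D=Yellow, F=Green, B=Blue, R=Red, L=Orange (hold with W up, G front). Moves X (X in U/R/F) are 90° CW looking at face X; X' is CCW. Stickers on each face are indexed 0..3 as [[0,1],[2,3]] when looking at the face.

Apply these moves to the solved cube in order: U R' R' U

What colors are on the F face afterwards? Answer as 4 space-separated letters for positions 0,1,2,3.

Answer: R R G O

Derivation:
After move 1 (U): U=WWWW F=RRGG R=BBRR B=OOBB L=GGOO
After move 2 (R'): R=BRBR U=WBWO F=RWGW D=YRYG B=YOYB
After move 3 (R'): R=RRBB U=WYWY F=RBGO D=YWYW B=GORB
After move 4 (U): U=WWYY F=RRGO R=GOBB B=GGRB L=RBOO
Query: F face = RRGO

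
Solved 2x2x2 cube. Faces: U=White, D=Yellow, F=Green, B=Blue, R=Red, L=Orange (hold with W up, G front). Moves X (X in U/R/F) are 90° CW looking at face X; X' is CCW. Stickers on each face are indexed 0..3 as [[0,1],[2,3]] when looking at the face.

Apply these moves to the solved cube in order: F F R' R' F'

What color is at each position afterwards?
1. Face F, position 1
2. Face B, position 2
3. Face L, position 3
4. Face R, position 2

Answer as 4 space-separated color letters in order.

Answer: B G Y W

Derivation:
After move 1 (F): F=GGGG U=WWOO R=WRWR D=RRYY L=OYOY
After move 2 (F): F=GGGG U=WWYY R=OROR D=WWYY L=OROR
After move 3 (R'): R=RROO U=WBYB F=GWGY D=WGYG B=YBWB
After move 4 (R'): R=RORO U=WWYY F=GBGB D=WWYY B=GBGB
After move 5 (F'): F=BBGG U=WWRR R=WOWO D=RRYY L=OYOY
Query 1: F[1] = B
Query 2: B[2] = G
Query 3: L[3] = Y
Query 4: R[2] = W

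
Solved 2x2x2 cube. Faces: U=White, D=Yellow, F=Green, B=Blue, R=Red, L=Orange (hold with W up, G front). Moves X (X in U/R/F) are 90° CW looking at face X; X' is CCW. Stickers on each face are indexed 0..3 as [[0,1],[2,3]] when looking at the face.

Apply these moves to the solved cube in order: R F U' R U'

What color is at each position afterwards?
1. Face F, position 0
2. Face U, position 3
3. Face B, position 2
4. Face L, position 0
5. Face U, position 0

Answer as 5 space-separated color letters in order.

After move 1 (R): R=RRRR U=WGWG F=GYGY D=YBYB B=WBWB
After move 2 (F): F=GGYY U=WGOO R=WRGR D=RRYB L=OYOB
After move 3 (U'): U=GOWO F=OYYY R=GGGR B=WRWB L=WBOB
After move 4 (R): R=GGRG U=GYWY F=ORYB D=RWYW B=OROB
After move 5 (U'): U=YYGW F=WBYB R=ORRG B=GGOB L=OROB
Query 1: F[0] = W
Query 2: U[3] = W
Query 3: B[2] = O
Query 4: L[0] = O
Query 5: U[0] = Y

Answer: W W O O Y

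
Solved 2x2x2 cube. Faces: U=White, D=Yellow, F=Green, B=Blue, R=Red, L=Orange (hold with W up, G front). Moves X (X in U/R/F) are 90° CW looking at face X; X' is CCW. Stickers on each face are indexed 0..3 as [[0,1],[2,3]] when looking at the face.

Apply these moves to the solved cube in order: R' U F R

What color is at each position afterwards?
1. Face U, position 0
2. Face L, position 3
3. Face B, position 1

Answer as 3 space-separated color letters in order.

Answer: W G O

Derivation:
After move 1 (R'): R=RRRR U=WBWB F=GWGW D=YGYG B=YBYB
After move 2 (U): U=WWBB F=RRGW R=YBRR B=OOYB L=GWOO
After move 3 (F): F=GRWR U=WWOW R=BBBR D=RYYG L=GYOG
After move 4 (R): R=BBRB U=WROR F=GYWG D=RYYO B=WOWB
Query 1: U[0] = W
Query 2: L[3] = G
Query 3: B[1] = O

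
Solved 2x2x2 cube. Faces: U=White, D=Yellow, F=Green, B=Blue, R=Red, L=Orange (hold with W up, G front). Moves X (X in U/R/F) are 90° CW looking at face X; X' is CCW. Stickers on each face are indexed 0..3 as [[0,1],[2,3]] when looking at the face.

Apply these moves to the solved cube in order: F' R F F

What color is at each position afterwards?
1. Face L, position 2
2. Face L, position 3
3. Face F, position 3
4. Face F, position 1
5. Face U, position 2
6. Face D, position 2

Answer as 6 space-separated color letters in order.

After move 1 (F'): F=GGGG U=WWRR R=YRYR D=OOYY L=OWOW
After move 2 (R): R=YYRR U=WGRG F=GOGY D=OBYB B=RBWB
After move 3 (F): F=GGYO U=WGWW R=RYGR D=RYYB L=OOOB
After move 4 (F): F=YGOG U=WGBO R=WYWR D=GRYB L=OROY
Query 1: L[2] = O
Query 2: L[3] = Y
Query 3: F[3] = G
Query 4: F[1] = G
Query 5: U[2] = B
Query 6: D[2] = Y

Answer: O Y G G B Y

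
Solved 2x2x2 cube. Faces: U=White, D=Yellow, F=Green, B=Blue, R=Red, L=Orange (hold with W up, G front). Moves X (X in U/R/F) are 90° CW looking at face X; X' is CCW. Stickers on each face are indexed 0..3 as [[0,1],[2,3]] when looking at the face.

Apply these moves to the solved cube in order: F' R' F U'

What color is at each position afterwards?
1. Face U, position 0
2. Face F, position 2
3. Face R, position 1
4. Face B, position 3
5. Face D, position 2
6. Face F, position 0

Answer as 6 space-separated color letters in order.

After move 1 (F'): F=GGGG U=WWRR R=YRYR D=OOYY L=OWOW
After move 2 (R'): R=RRYY U=WBRB F=GWGR D=OGYG B=YBOB
After move 3 (F): F=GGRW U=WBWW R=RRBY D=YRYG L=OOOG
After move 4 (U'): U=BWWW F=OORW R=GGBY B=RROB L=YBOG
Query 1: U[0] = B
Query 2: F[2] = R
Query 3: R[1] = G
Query 4: B[3] = B
Query 5: D[2] = Y
Query 6: F[0] = O

Answer: B R G B Y O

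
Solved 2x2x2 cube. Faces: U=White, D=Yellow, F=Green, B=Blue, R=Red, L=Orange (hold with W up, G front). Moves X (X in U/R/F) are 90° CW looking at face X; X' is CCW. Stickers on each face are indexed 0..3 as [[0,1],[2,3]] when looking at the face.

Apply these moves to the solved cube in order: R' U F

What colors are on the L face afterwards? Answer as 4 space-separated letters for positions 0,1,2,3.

Answer: G Y O G

Derivation:
After move 1 (R'): R=RRRR U=WBWB F=GWGW D=YGYG B=YBYB
After move 2 (U): U=WWBB F=RRGW R=YBRR B=OOYB L=GWOO
After move 3 (F): F=GRWR U=WWOW R=BBBR D=RYYG L=GYOG
Query: L face = GYOG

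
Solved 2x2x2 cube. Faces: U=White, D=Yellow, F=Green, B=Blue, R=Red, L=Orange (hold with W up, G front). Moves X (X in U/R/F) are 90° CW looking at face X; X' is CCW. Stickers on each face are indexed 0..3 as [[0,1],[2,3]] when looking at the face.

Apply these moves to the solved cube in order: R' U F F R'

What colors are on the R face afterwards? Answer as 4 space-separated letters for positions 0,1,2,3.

Answer: B R O W

Derivation:
After move 1 (R'): R=RRRR U=WBWB F=GWGW D=YGYG B=YBYB
After move 2 (U): U=WWBB F=RRGW R=YBRR B=OOYB L=GWOO
After move 3 (F): F=GRWR U=WWOW R=BBBR D=RYYG L=GYOG
After move 4 (F): F=WGRR U=WWGY R=OBWR D=BBYG L=GROY
After move 5 (R'): R=BROW U=WYGO F=WWRY D=BGYR B=GOBB
Query: R face = BROW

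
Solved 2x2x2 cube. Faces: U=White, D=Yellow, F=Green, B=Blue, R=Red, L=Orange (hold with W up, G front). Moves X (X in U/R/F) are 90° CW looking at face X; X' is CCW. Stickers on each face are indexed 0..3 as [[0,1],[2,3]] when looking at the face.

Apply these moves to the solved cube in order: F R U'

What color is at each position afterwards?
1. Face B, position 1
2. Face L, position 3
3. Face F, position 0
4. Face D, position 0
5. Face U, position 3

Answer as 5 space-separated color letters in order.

Answer: W Y O R O

Derivation:
After move 1 (F): F=GGGG U=WWOO R=WRWR D=RRYY L=OYOY
After move 2 (R): R=WWRR U=WGOG F=GRGY D=RBYB B=OBWB
After move 3 (U'): U=GGWO F=OYGY R=GRRR B=WWWB L=OBOY
Query 1: B[1] = W
Query 2: L[3] = Y
Query 3: F[0] = O
Query 4: D[0] = R
Query 5: U[3] = O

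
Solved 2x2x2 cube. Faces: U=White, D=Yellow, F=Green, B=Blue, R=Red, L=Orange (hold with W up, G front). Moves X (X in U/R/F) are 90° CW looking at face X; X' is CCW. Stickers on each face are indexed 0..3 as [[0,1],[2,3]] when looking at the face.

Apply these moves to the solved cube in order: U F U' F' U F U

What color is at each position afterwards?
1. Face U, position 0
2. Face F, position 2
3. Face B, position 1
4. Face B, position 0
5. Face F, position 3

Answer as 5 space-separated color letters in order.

Answer: W G O Y R

Derivation:
After move 1 (U): U=WWWW F=RRGG R=BBRR B=OOBB L=GGOO
After move 2 (F): F=GRGR U=WWOG R=WBWR D=RBYY L=GYOY
After move 3 (U'): U=WGWO F=GYGR R=GRWR B=WBBB L=OOOY
After move 4 (F'): F=YRGG U=WGGW R=BRRR D=OYYY L=OOOW
After move 5 (U): U=GWWG F=BRGG R=WBRR B=OOBB L=YROW
After move 6 (F): F=GBGR U=GWWR R=WBGR D=RWYY L=YOOY
After move 7 (U): U=WGRW F=WBGR R=OOGR B=YOBB L=GBOY
Query 1: U[0] = W
Query 2: F[2] = G
Query 3: B[1] = O
Query 4: B[0] = Y
Query 5: F[3] = R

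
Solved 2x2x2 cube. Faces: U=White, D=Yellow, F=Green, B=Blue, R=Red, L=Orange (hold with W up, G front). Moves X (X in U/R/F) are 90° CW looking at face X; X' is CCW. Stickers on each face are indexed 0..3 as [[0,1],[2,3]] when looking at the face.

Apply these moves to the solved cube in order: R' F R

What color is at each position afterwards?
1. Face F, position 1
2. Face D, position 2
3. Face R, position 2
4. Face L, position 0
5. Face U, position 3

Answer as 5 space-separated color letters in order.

Answer: R Y R O W

Derivation:
After move 1 (R'): R=RRRR U=WBWB F=GWGW D=YGYG B=YBYB
After move 2 (F): F=GGWW U=WBOO R=WRBR D=RRYG L=OYOG
After move 3 (R): R=BWRR U=WGOW F=GRWG D=RYYY B=OBBB
Query 1: F[1] = R
Query 2: D[2] = Y
Query 3: R[2] = R
Query 4: L[0] = O
Query 5: U[3] = W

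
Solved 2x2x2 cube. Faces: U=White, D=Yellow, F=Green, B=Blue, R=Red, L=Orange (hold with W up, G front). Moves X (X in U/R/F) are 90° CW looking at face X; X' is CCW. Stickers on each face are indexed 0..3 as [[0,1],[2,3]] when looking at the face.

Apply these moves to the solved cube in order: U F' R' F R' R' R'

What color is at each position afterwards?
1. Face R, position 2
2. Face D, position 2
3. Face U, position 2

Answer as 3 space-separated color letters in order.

Answer: Y Y W

Derivation:
After move 1 (U): U=WWWW F=RRGG R=BBRR B=OOBB L=GGOO
After move 2 (F'): F=RGRG U=WWBR R=YBYR D=GOYY L=GWOW
After move 3 (R'): R=BRYY U=WBBO F=RWRR D=GGYG B=YOOB
After move 4 (F): F=RRRW U=WBWW R=BROY D=YBYG L=GGOG
After move 5 (R'): R=RYBO U=WOWY F=RBRW D=YRYW B=GOBB
After move 6 (R'): R=YORB U=WBWG F=RORY D=YBYW B=WORB
After move 7 (R'): R=OBYR U=WRWW F=RBRG D=YOYY B=WOBB
Query 1: R[2] = Y
Query 2: D[2] = Y
Query 3: U[2] = W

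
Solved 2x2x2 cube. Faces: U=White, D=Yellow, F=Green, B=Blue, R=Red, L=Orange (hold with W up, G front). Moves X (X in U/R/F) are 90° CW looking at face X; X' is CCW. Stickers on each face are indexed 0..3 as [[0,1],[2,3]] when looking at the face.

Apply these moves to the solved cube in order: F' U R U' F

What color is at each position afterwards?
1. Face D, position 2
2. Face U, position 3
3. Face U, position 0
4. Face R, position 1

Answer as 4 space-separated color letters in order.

Answer: Y W R O

Derivation:
After move 1 (F'): F=GGGG U=WWRR R=YRYR D=OOYY L=OWOW
After move 2 (U): U=RWRW F=YRGG R=BBYR B=OWBB L=GGOW
After move 3 (R): R=YBRB U=RRRG F=YOGY D=OBYO B=WWWB
After move 4 (U'): U=RGRR F=GGGY R=YORB B=YBWB L=WWOW
After move 5 (F): F=GGYG U=RGWW R=RORB D=RYYO L=WOOB
Query 1: D[2] = Y
Query 2: U[3] = W
Query 3: U[0] = R
Query 4: R[1] = O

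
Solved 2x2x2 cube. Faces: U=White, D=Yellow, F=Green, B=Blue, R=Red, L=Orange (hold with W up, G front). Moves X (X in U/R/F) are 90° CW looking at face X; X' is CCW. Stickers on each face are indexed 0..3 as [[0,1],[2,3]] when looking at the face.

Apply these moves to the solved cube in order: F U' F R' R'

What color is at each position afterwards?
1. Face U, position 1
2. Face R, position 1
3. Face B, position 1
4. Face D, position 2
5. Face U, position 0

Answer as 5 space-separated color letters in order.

Answer: G O R Y W

Derivation:
After move 1 (F): F=GGGG U=WWOO R=WRWR D=RRYY L=OYOY
After move 2 (U'): U=WOWO F=OYGG R=GGWR B=WRBB L=BBOY
After move 3 (F): F=GOGY U=WOYB R=WGOR D=WGYY L=BROR
After move 4 (R'): R=GRWO U=WBYW F=GOGB D=WOYY B=YRGB
After move 5 (R'): R=ROGW U=WGYY F=GBGW D=WOYB B=YROB
Query 1: U[1] = G
Query 2: R[1] = O
Query 3: B[1] = R
Query 4: D[2] = Y
Query 5: U[0] = W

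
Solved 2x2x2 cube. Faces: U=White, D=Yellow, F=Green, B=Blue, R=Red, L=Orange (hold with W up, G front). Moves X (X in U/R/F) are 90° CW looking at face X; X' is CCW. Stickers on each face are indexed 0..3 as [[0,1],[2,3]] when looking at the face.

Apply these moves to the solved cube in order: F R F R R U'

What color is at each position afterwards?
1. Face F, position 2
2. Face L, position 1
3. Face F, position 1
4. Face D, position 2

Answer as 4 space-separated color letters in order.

Answer: Y B R Y

Derivation:
After move 1 (F): F=GGGG U=WWOO R=WRWR D=RRYY L=OYOY
After move 2 (R): R=WWRR U=WGOG F=GRGY D=RBYB B=OBWB
After move 3 (F): F=GGYR U=WGYY R=OWGR D=RWYB L=OROB
After move 4 (R): R=GORW U=WGYR F=GWYB D=RWYO B=YBGB
After move 5 (R): R=RGWO U=WWYB F=GWYO D=RGYY B=RBGB
After move 6 (U'): U=WBWY F=ORYO R=GWWO B=RGGB L=RBOB
Query 1: F[2] = Y
Query 2: L[1] = B
Query 3: F[1] = R
Query 4: D[2] = Y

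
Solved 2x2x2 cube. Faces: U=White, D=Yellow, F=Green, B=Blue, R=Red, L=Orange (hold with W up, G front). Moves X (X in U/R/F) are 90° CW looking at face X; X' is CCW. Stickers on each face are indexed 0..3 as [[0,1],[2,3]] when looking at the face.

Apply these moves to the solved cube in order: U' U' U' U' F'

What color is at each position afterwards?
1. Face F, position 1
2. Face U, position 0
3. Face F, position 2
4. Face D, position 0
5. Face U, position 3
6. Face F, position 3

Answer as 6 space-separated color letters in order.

Answer: G W G O R G

Derivation:
After move 1 (U'): U=WWWW F=OOGG R=GGRR B=RRBB L=BBOO
After move 2 (U'): U=WWWW F=BBGG R=OORR B=GGBB L=RROO
After move 3 (U'): U=WWWW F=RRGG R=BBRR B=OOBB L=GGOO
After move 4 (U'): U=WWWW F=GGGG R=RRRR B=BBBB L=OOOO
After move 5 (F'): F=GGGG U=WWRR R=YRYR D=OOYY L=OWOW
Query 1: F[1] = G
Query 2: U[0] = W
Query 3: F[2] = G
Query 4: D[0] = O
Query 5: U[3] = R
Query 6: F[3] = G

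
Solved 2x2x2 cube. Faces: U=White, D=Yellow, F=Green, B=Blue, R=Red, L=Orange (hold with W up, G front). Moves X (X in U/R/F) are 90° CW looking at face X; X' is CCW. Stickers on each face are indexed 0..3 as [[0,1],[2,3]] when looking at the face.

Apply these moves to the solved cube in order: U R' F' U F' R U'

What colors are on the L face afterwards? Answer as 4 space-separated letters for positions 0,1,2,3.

Answer: Y O O B

Derivation:
After move 1 (U): U=WWWW F=RRGG R=BBRR B=OOBB L=GGOO
After move 2 (R'): R=BRBR U=WBWO F=RWGW D=YRYG B=YOYB
After move 3 (F'): F=WWRG U=WBBB R=RRYR D=GOYG L=GOOW
After move 4 (U): U=BWBB F=RRRG R=YOYR B=GOYB L=WWOW
After move 5 (F'): F=RGRR U=BWYY R=OOGR D=WWYG L=WBOB
After move 6 (R): R=GORO U=BGYR F=RWRG D=WYYG B=YOWB
After move 7 (U'): U=GRBY F=WBRG R=RWRO B=GOWB L=YOOB
Query: L face = YOOB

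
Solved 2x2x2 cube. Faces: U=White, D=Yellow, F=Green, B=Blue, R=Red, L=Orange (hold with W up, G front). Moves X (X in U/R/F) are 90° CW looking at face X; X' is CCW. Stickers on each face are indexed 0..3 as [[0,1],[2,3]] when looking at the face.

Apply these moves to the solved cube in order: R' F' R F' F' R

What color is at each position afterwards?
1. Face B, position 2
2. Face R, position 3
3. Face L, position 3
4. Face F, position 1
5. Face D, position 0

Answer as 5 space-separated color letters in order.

After move 1 (R'): R=RRRR U=WBWB F=GWGW D=YGYG B=YBYB
After move 2 (F'): F=WWGG U=WBRR R=GRYR D=OOYG L=OBOW
After move 3 (R): R=YGRR U=WWRG F=WOGG D=OYYY B=RBBB
After move 4 (F'): F=OGWG U=WWYR R=YGOR D=BWYY L=OGOR
After move 5 (F'): F=GGOW U=WWYO R=WGBR D=GRYY L=OROY
After move 6 (R): R=BWRG U=WGYW F=GROY D=GBYR B=OBWB
Query 1: B[2] = W
Query 2: R[3] = G
Query 3: L[3] = Y
Query 4: F[1] = R
Query 5: D[0] = G

Answer: W G Y R G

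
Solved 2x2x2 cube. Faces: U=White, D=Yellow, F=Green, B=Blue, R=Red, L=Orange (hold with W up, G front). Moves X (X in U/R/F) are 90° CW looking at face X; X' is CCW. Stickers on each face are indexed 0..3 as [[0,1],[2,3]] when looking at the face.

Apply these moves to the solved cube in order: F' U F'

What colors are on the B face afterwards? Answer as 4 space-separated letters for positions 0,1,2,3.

Answer: O W B B

Derivation:
After move 1 (F'): F=GGGG U=WWRR R=YRYR D=OOYY L=OWOW
After move 2 (U): U=RWRW F=YRGG R=BBYR B=OWBB L=GGOW
After move 3 (F'): F=RGYG U=RWBY R=OBOR D=GWYY L=GWOR
Query: B face = OWBB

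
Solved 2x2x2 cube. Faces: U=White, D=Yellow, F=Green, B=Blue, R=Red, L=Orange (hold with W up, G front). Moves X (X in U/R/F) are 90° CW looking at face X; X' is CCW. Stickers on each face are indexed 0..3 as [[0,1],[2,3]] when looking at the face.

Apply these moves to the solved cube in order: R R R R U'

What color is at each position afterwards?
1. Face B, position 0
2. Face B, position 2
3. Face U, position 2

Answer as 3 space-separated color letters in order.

Answer: R B W

Derivation:
After move 1 (R): R=RRRR U=WGWG F=GYGY D=YBYB B=WBWB
After move 2 (R): R=RRRR U=WYWY F=GBGB D=YWYW B=GBGB
After move 3 (R): R=RRRR U=WBWB F=GWGW D=YGYG B=YBYB
After move 4 (R): R=RRRR U=WWWW F=GGGG D=YYYY B=BBBB
After move 5 (U'): U=WWWW F=OOGG R=GGRR B=RRBB L=BBOO
Query 1: B[0] = R
Query 2: B[2] = B
Query 3: U[2] = W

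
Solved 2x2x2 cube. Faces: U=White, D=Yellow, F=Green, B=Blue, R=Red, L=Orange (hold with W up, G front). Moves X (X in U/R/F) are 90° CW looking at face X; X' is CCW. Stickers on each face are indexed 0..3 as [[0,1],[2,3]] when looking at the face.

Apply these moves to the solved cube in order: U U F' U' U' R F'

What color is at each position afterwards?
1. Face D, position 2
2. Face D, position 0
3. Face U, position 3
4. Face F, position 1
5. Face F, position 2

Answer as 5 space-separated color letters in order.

Answer: Y O R Y G

Derivation:
After move 1 (U): U=WWWW F=RRGG R=BBRR B=OOBB L=GGOO
After move 2 (U): U=WWWW F=BBGG R=OORR B=GGBB L=RROO
After move 3 (F'): F=BGBG U=WWOR R=YOYR D=ROYY L=RWOW
After move 4 (U'): U=WRWO F=RWBG R=BGYR B=YOBB L=GGOW
After move 5 (U'): U=ROWW F=GGBG R=RWYR B=BGBB L=YOOW
After move 6 (R): R=YRRW U=RGWG F=GOBY D=RBYB B=WGOB
After move 7 (F'): F=OYGB U=RGYR R=BRRW D=OWYB L=YGOW
Query 1: D[2] = Y
Query 2: D[0] = O
Query 3: U[3] = R
Query 4: F[1] = Y
Query 5: F[2] = G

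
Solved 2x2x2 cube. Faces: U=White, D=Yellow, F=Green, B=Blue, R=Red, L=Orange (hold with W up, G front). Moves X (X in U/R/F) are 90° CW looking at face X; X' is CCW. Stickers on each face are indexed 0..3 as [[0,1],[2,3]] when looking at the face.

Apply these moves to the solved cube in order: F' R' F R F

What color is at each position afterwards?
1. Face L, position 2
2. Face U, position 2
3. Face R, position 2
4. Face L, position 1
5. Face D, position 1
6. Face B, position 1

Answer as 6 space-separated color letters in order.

Answer: O G W Y B B

Derivation:
After move 1 (F'): F=GGGG U=WWRR R=YRYR D=OOYY L=OWOW
After move 2 (R'): R=RRYY U=WBRB F=GWGR D=OGYG B=YBOB
After move 3 (F): F=GGRW U=WBWW R=RRBY D=YRYG L=OOOG
After move 4 (R): R=BRYR U=WGWW F=GRRG D=YOYY B=WBBB
After move 5 (F): F=RGGR U=WGGO R=WRWR D=YBYY L=OYOO
Query 1: L[2] = O
Query 2: U[2] = G
Query 3: R[2] = W
Query 4: L[1] = Y
Query 5: D[1] = B
Query 6: B[1] = B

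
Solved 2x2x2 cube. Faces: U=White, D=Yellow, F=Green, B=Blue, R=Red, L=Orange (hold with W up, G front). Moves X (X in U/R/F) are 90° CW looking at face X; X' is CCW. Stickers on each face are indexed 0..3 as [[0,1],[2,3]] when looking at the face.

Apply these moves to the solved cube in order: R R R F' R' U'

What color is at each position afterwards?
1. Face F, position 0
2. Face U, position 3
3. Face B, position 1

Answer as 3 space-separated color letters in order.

Answer: O R R

Derivation:
After move 1 (R): R=RRRR U=WGWG F=GYGY D=YBYB B=WBWB
After move 2 (R): R=RRRR U=WYWY F=GBGB D=YWYW B=GBGB
After move 3 (R): R=RRRR U=WBWB F=GWGW D=YGYG B=YBYB
After move 4 (F'): F=WWGG U=WBRR R=GRYR D=OOYG L=OBOW
After move 5 (R'): R=RRGY U=WYRY F=WBGR D=OWYG B=GBOB
After move 6 (U'): U=YYWR F=OBGR R=WBGY B=RROB L=GBOW
Query 1: F[0] = O
Query 2: U[3] = R
Query 3: B[1] = R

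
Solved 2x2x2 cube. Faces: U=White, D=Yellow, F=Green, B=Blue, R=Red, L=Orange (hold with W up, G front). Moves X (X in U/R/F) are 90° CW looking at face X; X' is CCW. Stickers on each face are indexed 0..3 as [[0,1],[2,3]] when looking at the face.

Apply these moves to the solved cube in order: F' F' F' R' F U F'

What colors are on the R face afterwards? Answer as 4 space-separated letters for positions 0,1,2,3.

Answer: R B W W

Derivation:
After move 1 (F'): F=GGGG U=WWRR R=YRYR D=OOYY L=OWOW
After move 2 (F'): F=GGGG U=WWYY R=OROR D=WWYY L=OROR
After move 3 (F'): F=GGGG U=WWOO R=WRWR D=RRYY L=OYOY
After move 4 (R'): R=RRWW U=WBOB F=GWGO D=RGYG B=YBRB
After move 5 (F): F=GGOW U=WBYY R=ORBW D=WRYG L=OROG
After move 6 (U): U=YWYB F=OROW R=YBBW B=ORRB L=GGOG
After move 7 (F'): F=RWOO U=YWYB R=RBWW D=GGYG L=GBOY
Query: R face = RBWW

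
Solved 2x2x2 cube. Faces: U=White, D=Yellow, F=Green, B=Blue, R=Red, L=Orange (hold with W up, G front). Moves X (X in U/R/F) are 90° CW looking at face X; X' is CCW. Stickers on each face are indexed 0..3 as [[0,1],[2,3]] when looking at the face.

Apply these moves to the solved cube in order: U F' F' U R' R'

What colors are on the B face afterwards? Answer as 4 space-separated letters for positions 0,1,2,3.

Answer: R R B B

Derivation:
After move 1 (U): U=WWWW F=RRGG R=BBRR B=OOBB L=GGOO
After move 2 (F'): F=RGRG U=WWBR R=YBYR D=GOYY L=GWOW
After move 3 (F'): F=GGRR U=WWYY R=OBGR D=WWYY L=GROB
After move 4 (U): U=YWYW F=OBRR R=OOGR B=GRBB L=GGOB
After move 5 (R'): R=OROG U=YBYG F=OWRW D=WBYR B=YRWB
After move 6 (R'): R=RGOO U=YWYY F=OBRG D=WWYW B=RRBB
Query: B face = RRBB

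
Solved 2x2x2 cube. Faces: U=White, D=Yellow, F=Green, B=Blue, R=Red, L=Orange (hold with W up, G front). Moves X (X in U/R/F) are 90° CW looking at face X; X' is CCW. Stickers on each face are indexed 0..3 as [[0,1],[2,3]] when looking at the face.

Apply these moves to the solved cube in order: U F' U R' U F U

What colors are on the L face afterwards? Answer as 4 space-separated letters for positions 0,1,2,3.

Answer: R O O B

Derivation:
After move 1 (U): U=WWWW F=RRGG R=BBRR B=OOBB L=GGOO
After move 2 (F'): F=RGRG U=WWBR R=YBYR D=GOYY L=GWOW
After move 3 (U): U=BWRW F=YBRG R=OOYR B=GWBB L=RGOW
After move 4 (R'): R=OROY U=BBRG F=YWRW D=GBYG B=YWOB
After move 5 (U): U=RBGB F=ORRW R=YWOY B=RGOB L=YWOW
After move 6 (F): F=ROWR U=RBWW R=GWBY D=OYYG L=YGOB
After move 7 (U): U=WRWB F=GWWR R=RGBY B=YGOB L=ROOB
Query: L face = ROOB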